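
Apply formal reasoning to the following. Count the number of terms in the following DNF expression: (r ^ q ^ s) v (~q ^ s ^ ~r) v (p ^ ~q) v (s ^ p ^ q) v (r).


A DNF formula is a disjunction of terms (conjunctions).
Terms are separated by v.
Counting the disjuncts: 5 terms.

5


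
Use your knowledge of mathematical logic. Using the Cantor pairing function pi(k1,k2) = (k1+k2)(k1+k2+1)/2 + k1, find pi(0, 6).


k1 + k2 = 6
(k1+k2)(k1+k2+1)/2 = 6 * 7 / 2 = 21
pi = 21 + 0 = 21

21


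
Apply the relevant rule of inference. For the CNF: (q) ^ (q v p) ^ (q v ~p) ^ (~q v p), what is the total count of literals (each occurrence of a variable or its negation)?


Counting literals in each clause:
Clause 1: 1 literal(s)
Clause 2: 2 literal(s)
Clause 3: 2 literal(s)
Clause 4: 2 literal(s)
Total = 7

7


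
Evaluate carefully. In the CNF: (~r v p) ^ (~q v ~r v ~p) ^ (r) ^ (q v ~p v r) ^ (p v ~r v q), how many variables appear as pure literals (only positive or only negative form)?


Check each variable for pure literal status:
p: mixed (not pure)
q: mixed (not pure)
r: mixed (not pure)
Pure literal count = 0

0


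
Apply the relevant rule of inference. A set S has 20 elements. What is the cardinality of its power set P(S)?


The power set of a set with n elements has 2^n elements.
|P(S)| = 2^20 = 1048576

1048576


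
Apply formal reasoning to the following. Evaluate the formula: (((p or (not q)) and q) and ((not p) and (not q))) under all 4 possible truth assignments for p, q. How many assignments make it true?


Check all 4 assignments:
p=0, q=0: 0
p=0, q=1: 0
p=1, q=0: 0
p=1, q=1: 0
Count of True = 0

0


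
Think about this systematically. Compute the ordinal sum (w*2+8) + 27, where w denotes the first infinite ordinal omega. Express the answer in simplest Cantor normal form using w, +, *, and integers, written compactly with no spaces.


Compute (w*2+8) + 27.
Ordinal + is associative but NOT commutative; for finite n>0, n + w = w but w + n stays w+n.
By associativity: (w*2+8) + 27 = w*2 + (8+27) = w*2+35.
Result = w*2+35

w*2+35


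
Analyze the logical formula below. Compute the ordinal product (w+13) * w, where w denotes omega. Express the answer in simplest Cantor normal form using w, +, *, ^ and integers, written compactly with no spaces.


Compute (w+13) * w.
Ordinal * is associative and left-distributive over +, but NOT commutative; for finite n>1, n*w = w but w*n stays w*n.
(w+13) * w = sup{(w+13)*k : k<w} = sup{w*k+13} = w^2 (the +13 tail is absorbed in the limit).
Result = w^2

w^2


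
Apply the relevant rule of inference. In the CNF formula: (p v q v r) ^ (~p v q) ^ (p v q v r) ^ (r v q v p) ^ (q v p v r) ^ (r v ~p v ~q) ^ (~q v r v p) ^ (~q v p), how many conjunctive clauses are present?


A CNF formula is a conjunction of clauses.
Clauses are separated by ^.
Counting the conjuncts: 8 clauses.

8


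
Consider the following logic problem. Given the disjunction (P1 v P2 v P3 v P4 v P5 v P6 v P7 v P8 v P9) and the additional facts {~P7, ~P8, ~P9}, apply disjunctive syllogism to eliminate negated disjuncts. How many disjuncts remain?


Original disjuncts (9): P1, P2, P3, P4, P5, P6, P7, P8, P9
Negated (eliminate): ~P7, ~P8, ~P9
Remaining disjuncts: P1, P2, P3, P4, P5, P6
Count = 9 - 3 = 6

6


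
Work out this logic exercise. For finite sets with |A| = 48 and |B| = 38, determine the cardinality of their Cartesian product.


The Cartesian product A x B contains all ordered pairs (a, b).
|A x B| = |A| * |B| = 48 * 38 = 1824

1824


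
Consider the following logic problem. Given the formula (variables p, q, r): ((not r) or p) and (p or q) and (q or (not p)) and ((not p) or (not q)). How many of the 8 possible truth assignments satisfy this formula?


Evaluate all 8 assignments for p, q, r:
p=0, q=0, r=0: 0
p=0, q=0, r=1: 0
p=0, q=1, r=0: 1
p=0, q=1, r=1: 0
p=1, q=0, r=0: 0
p=1, q=0, r=1: 0
p=1, q=1, r=0: 0
p=1, q=1, r=1: 0
Satisfying count = 1

1


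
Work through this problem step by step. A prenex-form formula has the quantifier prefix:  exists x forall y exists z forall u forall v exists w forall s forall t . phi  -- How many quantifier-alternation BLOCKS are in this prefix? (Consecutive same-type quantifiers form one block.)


Quantifier-type sequence: E A E A A E A A  (A=forall, E=exists)
Group into maximal same-type runs:
  Ex1 | Ax1 | Ex1 | Ax2 | Ex1 | Ax2
Number of blocks = 6

6


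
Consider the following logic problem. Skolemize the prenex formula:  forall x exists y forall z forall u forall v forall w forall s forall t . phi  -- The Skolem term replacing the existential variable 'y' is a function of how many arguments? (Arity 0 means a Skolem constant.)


Quantifier prefix: forall x exists y forall z forall u forall v forall w forall s forall t
'y' is existentially quantified at position 2.
Universal variables preceding it: x
Skolem function arity = 1

1


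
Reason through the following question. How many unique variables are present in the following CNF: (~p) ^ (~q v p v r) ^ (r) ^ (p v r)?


Identify each variable that appears in the formula.
Variables found: p, q, r
Count = 3

3


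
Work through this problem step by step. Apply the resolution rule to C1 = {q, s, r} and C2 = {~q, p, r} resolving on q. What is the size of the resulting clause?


Remove q from C1 and ~q from C2.
C1 remainder: {s, r}
C2 remainder: {p, r}
Union (resolvent): {p, r, s}
Resolvent has 3 literal(s).

3


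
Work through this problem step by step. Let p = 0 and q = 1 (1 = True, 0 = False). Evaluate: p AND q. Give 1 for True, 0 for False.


p = 0, q = 1
Operation: p AND q
Evaluate: 0 AND 1 = 0

0


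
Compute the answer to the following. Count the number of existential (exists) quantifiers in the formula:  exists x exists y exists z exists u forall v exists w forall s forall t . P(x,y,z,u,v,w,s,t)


Quantifier prefix: exists x exists y exists z exists u forall v exists w forall s forall t
Mark each quantifier type:
  E E E E U E U U
Universal count = 3, Existential count = 5
Asked for existential (exists) quantifiers: 5

5


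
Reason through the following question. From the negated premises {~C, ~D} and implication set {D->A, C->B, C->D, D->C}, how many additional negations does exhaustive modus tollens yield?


Initial negated facts: {~C, ~D}
Apply modus tollens to closure:
  (no implication fires)
Final negated: {~C, ~D}
New negations: {(none)}
Count = 0

0


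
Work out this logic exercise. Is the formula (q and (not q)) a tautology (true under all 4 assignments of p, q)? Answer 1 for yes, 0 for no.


Check all 4 assignments:
p=0, q=0: 0
p=0, q=1: 0
p=1, q=0: 0
p=1, q=1: 0
Satisfying count = 0/4.
Tautology iff count = 4: no.

0


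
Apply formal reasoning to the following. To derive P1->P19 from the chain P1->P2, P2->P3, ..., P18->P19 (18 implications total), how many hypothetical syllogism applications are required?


With 18 implications in a chain connecting 19 propositions:
P1->P2, P2->P3, ..., P18->P19
Steps needed = (number of implications) - 1 = 18 - 1 = 17

17


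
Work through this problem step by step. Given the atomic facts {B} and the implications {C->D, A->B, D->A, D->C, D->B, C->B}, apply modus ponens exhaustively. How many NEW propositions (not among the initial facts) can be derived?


Initial facts: {B}
Apply modus ponens to closure:
  (no implication fires)
Final known: {B}
New propositions: {(none)}
Count = 0

0


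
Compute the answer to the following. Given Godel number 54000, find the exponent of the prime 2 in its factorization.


Factorize 54000 by dividing by 2 repeatedly.
Division steps: 2 divides 54000 exactly 4 time(s).
Exponent of 2 = 4

4


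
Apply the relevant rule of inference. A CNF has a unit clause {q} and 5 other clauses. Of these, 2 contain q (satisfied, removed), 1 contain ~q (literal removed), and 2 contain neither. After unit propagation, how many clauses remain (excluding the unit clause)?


Satisfied (removed): 2
Shortened (remain): 1
Unchanged (remain): 2
Remaining = 1 + 2 = 3

3


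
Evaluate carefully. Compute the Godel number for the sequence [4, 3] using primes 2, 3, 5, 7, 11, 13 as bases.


Encode each element as an exponent of the corresponding prime:
  2^4 = 16
  3^3 = 27
Product = 16 * 27 = 432

432


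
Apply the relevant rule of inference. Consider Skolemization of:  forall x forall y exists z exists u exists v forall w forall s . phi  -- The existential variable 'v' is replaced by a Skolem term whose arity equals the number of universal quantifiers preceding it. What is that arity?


Quantifier prefix: forall x forall y exists z exists u exists v forall w forall s
'v' is existentially quantified at position 5.
Universal variables preceding it: x, y
Skolem function arity = 2

2


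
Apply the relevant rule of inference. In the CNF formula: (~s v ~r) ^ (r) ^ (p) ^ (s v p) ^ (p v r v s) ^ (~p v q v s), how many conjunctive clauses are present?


A CNF formula is a conjunction of clauses.
Clauses are separated by ^.
Counting the conjuncts: 6 clauses.

6


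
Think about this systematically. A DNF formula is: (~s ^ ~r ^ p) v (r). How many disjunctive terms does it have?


A DNF formula is a disjunction of terms (conjunctions).
Terms are separated by v.
Counting the disjuncts: 2 terms.

2


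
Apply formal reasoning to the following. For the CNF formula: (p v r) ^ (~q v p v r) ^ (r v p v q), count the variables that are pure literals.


Check each variable for pure literal status:
p: pure positive
q: mixed (not pure)
r: pure positive
Pure literal count = 2

2


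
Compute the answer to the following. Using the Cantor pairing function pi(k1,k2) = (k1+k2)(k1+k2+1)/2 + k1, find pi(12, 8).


k1 + k2 = 20
(k1+k2)(k1+k2+1)/2 = 20 * 21 / 2 = 210
pi = 210 + 12 = 222

222


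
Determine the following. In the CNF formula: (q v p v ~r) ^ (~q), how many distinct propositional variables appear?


Identify each variable that appears in the formula.
Variables found: p, q, r
Count = 3

3


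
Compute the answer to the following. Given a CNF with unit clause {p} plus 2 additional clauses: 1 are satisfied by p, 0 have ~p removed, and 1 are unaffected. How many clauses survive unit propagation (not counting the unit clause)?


Satisfied (removed): 1
Shortened (remain): 0
Unchanged (remain): 1
Remaining = 0 + 1 = 1

1


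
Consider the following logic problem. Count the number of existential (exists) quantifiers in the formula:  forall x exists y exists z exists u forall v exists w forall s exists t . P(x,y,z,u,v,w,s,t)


Quantifier prefix: forall x exists y exists z exists u forall v exists w forall s exists t
Mark each quantifier type:
  U E E E U E U E
Universal count = 3, Existential count = 5
Asked for existential (exists) quantifiers: 5

5


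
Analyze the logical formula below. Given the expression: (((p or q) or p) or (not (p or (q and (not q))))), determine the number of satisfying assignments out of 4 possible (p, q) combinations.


Check all 4 assignments:
p=0, q=0: 1
p=0, q=1: 1
p=1, q=0: 1
p=1, q=1: 1
Count of True = 4

4


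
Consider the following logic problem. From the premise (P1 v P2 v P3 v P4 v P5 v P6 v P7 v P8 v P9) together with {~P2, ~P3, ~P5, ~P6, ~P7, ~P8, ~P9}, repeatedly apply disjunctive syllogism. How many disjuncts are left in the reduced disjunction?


Original disjuncts (9): P1, P2, P3, P4, P5, P6, P7, P8, P9
Negated (eliminate): ~P2, ~P3, ~P5, ~P6, ~P7, ~P8, ~P9
Remaining disjuncts: P1, P4
Count = 9 - 7 = 2

2


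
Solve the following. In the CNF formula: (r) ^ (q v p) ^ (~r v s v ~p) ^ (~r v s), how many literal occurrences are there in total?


Counting literals in each clause:
Clause 1: 1 literal(s)
Clause 2: 2 literal(s)
Clause 3: 3 literal(s)
Clause 4: 2 literal(s)
Total = 8

8


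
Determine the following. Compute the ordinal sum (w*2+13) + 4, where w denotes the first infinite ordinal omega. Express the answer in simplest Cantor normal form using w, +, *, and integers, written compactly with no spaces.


Compute (w*2+13) + 4.
Ordinal + is associative but NOT commutative; for finite n>0, n + w = w but w + n stays w+n.
By associativity: (w*2+13) + 4 = w*2 + (13+4) = w*2+17.
Result = w*2+17

w*2+17


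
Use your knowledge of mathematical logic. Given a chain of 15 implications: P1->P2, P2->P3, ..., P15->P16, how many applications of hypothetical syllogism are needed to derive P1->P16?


With 15 implications in a chain connecting 16 propositions:
P1->P2, P2->P3, ..., P15->P16
Steps needed = (number of implications) - 1 = 15 - 1 = 14

14


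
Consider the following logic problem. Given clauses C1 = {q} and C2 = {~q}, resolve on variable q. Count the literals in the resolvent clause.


Remove q from C1 and ~q from C2.
C1 remainder: {}
C2 remainder: {}
Union (resolvent): {} (empty clause)
Resolvent has 0 literal(s).

0


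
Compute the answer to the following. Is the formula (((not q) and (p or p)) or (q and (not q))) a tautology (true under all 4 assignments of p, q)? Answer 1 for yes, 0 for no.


Check all 4 assignments:
p=0, q=0: 0
p=0, q=1: 0
p=1, q=0: 1
p=1, q=1: 0
Satisfying count = 1/4.
Tautology iff count = 4: no.

0


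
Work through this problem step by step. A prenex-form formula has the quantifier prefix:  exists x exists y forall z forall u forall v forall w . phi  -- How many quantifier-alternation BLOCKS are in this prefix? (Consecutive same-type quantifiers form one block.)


Quantifier-type sequence: E E A A A A  (A=forall, E=exists)
Group into maximal same-type runs:
  Ex2 | Ax4
Number of blocks = 2

2


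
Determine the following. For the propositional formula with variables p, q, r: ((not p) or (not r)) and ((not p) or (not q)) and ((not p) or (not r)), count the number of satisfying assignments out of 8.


Evaluate all 8 assignments for p, q, r:
p=0, q=0, r=0: 1
p=0, q=0, r=1: 1
p=0, q=1, r=0: 1
p=0, q=1, r=1: 1
p=1, q=0, r=0: 1
p=1, q=0, r=1: 0
p=1, q=1, r=0: 0
p=1, q=1, r=1: 0
Satisfying count = 5

5


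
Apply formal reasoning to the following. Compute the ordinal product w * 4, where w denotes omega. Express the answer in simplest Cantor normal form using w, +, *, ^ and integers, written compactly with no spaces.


Compute w * 4.
Ordinal * is associative and left-distributive over +, but NOT commutative; for finite n>1, n*w = w but w*n stays w*n.
w * 4 means 4 copies of w concatenated: w*4.
Result = w*4

w*4


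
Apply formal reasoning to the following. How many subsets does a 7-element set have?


The power set of a set with n elements has 2^n elements.
|P(S)| = 2^7 = 128

128


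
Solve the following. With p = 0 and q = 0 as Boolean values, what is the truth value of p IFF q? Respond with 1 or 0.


p = 0, q = 0
Operation: p IFF q
Evaluate: 0 IFF 0 = 1

1


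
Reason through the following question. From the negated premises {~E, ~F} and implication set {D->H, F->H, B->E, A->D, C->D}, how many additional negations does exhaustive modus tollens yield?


Initial negated facts: {~E, ~F}
Apply modus tollens to closure:
  ~E and B->E  =>  ~B
Final negated: {~B, ~E, ~F}
New negations: {~B}
Count = 1

1


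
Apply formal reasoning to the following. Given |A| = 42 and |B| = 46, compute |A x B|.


The Cartesian product A x B contains all ordered pairs (a, b).
|A x B| = |A| * |B| = 42 * 46 = 1932

1932


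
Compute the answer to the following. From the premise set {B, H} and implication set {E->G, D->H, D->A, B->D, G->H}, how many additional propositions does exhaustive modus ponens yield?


Initial facts: {B, H}
Apply modus ponens to closure:
  B and B->D  =>  D
  D and D->A  =>  A
Final known: {A, B, D, H}
New propositions: {A, D}
Count = 2

2


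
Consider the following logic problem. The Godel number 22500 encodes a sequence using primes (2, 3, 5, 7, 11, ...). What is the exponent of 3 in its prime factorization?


Factorize 22500 by dividing by 3 repeatedly.
Division steps: 3 divides 22500 exactly 2 time(s).
Exponent of 3 = 2

2


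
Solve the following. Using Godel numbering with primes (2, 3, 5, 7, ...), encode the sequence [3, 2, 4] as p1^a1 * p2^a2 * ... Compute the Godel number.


Encode each element as an exponent of the corresponding prime:
  2^3 = 8
  3^2 = 9
  5^4 = 625
Product = 8 * 9 * 625 = 45000

45000


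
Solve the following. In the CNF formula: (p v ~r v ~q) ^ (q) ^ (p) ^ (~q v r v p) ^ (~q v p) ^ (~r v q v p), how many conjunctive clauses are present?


A CNF formula is a conjunction of clauses.
Clauses are separated by ^.
Counting the conjuncts: 6 clauses.

6


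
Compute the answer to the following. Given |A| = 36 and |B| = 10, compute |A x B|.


The Cartesian product A x B contains all ordered pairs (a, b).
|A x B| = |A| * |B| = 36 * 10 = 360

360


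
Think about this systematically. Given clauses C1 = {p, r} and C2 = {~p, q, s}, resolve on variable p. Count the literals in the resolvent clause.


Remove p from C1 and ~p from C2.
C1 remainder: {r}
C2 remainder: {q, s}
Union (resolvent): {q, r, s}
Resolvent has 3 literal(s).

3


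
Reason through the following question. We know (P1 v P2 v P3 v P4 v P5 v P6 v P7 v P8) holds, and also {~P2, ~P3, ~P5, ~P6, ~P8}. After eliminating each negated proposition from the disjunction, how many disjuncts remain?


Original disjuncts (8): P1, P2, P3, P4, P5, P6, P7, P8
Negated (eliminate): ~P2, ~P3, ~P5, ~P6, ~P8
Remaining disjuncts: P1, P4, P7
Count = 8 - 5 = 3

3


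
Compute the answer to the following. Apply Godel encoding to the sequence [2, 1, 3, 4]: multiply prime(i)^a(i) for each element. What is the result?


Encode each element as an exponent of the corresponding prime:
  2^2 = 4
  3^1 = 3
  5^3 = 125
  7^4 = 2401
Product = 4 * 3 * 125 * 2401 = 3601500

3601500


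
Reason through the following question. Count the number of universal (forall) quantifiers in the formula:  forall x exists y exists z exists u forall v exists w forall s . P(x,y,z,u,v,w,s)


Quantifier prefix: forall x exists y exists z exists u forall v exists w forall s
Mark each quantifier type:
  U E E E U E U
Universal count = 3, Existential count = 4
Asked for universal (forall) quantifiers: 3

3


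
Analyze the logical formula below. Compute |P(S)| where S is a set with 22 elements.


The power set of a set with n elements has 2^n elements.
|P(S)| = 2^22 = 4194304

4194304


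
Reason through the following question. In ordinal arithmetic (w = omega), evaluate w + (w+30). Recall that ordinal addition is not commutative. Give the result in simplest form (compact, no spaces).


Compute w + (w+30).
Ordinal + is associative but NOT commutative; for finite n>0, n + w = w but w + n stays w+n.
w + (w+30) = (w+w) + 30 = w*2+30.
Result = w*2+30

w*2+30


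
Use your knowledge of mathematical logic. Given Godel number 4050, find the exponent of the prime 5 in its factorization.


Factorize 4050 by dividing by 5 repeatedly.
Division steps: 5 divides 4050 exactly 2 time(s).
Exponent of 5 = 2

2


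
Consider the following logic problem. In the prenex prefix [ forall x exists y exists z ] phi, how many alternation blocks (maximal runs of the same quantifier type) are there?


Quantifier-type sequence: A E E  (A=forall, E=exists)
Group into maximal same-type runs:
  Ax1 | Ex2
Number of blocks = 2

2


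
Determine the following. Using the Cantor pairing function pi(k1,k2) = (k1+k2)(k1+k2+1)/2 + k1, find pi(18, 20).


k1 + k2 = 38
(k1+k2)(k1+k2+1)/2 = 38 * 39 / 2 = 741
pi = 741 + 18 = 759

759


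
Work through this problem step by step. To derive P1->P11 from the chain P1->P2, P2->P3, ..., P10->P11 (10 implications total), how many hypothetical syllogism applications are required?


With 10 implications in a chain connecting 11 propositions:
P1->P2, P2->P3, ..., P10->P11
Steps needed = (number of implications) - 1 = 10 - 1 = 9

9


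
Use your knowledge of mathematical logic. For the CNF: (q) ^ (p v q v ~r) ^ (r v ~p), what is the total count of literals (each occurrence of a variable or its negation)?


Counting literals in each clause:
Clause 1: 1 literal(s)
Clause 2: 3 literal(s)
Clause 3: 2 literal(s)
Total = 6

6


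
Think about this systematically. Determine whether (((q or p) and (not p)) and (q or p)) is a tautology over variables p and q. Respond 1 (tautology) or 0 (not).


Check all 4 assignments:
p=0, q=0: 0
p=0, q=1: 1
p=1, q=0: 0
p=1, q=1: 0
Satisfying count = 1/4.
Tautology iff count = 4: no.

0


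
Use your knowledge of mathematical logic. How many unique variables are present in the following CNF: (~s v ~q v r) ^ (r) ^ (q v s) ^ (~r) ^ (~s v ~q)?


Identify each variable that appears in the formula.
Variables found: q, r, s
Count = 3

3


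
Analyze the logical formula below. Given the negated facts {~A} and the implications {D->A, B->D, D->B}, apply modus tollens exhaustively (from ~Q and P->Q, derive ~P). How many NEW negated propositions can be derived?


Initial negated facts: {~A}
Apply modus tollens to closure:
  ~A and D->A  =>  ~D
  ~D and B->D  =>  ~B
Final negated: {~A, ~B, ~D}
New negations: {~B, ~D}
Count = 2

2


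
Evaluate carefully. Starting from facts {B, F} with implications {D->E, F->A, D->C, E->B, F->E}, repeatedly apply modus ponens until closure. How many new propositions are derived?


Initial facts: {B, F}
Apply modus ponens to closure:
  F and F->A  =>  A
  F and F->E  =>  E
Final known: {A, B, E, F}
New propositions: {A, E}
Count = 2

2


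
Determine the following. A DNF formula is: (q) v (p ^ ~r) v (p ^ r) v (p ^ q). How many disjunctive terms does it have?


A DNF formula is a disjunction of terms (conjunctions).
Terms are separated by v.
Counting the disjuncts: 4 terms.

4


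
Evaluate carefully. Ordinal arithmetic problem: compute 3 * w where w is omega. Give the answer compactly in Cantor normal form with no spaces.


Compute 3 * w.
Ordinal * is associative and left-distributive over +, but NOT commutative; for finite n>1, n*w = w but w*n stays w*n.
For finite n>0, n * w = sup{n*k : k<w} = w. So 3 * w = w.
Result = w

w


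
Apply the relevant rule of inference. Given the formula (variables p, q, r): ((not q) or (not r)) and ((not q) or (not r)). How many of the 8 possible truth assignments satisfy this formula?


Evaluate all 8 assignments for p, q, r:
p=0, q=0, r=0: 1
p=0, q=0, r=1: 1
p=0, q=1, r=0: 1
p=0, q=1, r=1: 0
p=1, q=0, r=0: 1
p=1, q=0, r=1: 1
p=1, q=1, r=0: 1
p=1, q=1, r=1: 0
Satisfying count = 6

6


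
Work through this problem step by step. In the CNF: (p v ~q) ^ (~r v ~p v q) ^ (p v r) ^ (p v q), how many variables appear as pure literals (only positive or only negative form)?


Check each variable for pure literal status:
p: mixed (not pure)
q: mixed (not pure)
r: mixed (not pure)
Pure literal count = 0

0


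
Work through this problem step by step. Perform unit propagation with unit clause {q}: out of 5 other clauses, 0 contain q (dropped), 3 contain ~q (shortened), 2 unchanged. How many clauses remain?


Satisfied (removed): 0
Shortened (remain): 3
Unchanged (remain): 2
Remaining = 3 + 2 = 5

5


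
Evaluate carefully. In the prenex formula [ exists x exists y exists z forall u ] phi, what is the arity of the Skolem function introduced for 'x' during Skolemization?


Quantifier prefix: exists x exists y exists z forall u
'x' is existentially quantified at position 1.
No universal quantifiers precede it.
Skolem function arity = 0 (a Skolem constant)

0


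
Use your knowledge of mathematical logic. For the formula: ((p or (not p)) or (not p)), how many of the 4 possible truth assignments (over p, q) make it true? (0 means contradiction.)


Check all 4 assignments:
p=0, q=0: 1
p=0, q=1: 1
p=1, q=0: 1
p=1, q=1: 1
Count of True = 4

4


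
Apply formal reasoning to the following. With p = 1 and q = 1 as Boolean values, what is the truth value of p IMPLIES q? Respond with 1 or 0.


p = 1, q = 1
Operation: p IMPLIES q
Evaluate: 1 IMPLIES 1 = 1

1


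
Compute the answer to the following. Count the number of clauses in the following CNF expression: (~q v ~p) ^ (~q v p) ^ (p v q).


A CNF formula is a conjunction of clauses.
Clauses are separated by ^.
Counting the conjuncts: 3 clauses.

3


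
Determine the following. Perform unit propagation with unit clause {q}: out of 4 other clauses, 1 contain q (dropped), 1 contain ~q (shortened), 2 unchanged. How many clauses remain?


Satisfied (removed): 1
Shortened (remain): 1
Unchanged (remain): 2
Remaining = 1 + 2 = 3

3


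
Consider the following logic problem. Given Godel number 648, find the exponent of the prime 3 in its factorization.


Factorize 648 by dividing by 3 repeatedly.
Division steps: 3 divides 648 exactly 4 time(s).
Exponent of 3 = 4

4


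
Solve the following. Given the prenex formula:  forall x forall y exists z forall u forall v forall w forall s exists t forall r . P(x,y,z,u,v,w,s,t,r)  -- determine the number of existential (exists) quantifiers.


Quantifier prefix: forall x forall y exists z forall u forall v forall w forall s exists t forall r
Mark each quantifier type:
  U U E U U U U E U
Universal count = 7, Existential count = 2
Asked for existential (exists) quantifiers: 2

2


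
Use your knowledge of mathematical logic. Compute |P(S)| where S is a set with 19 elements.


The power set of a set with n elements has 2^n elements.
|P(S)| = 2^19 = 524288

524288


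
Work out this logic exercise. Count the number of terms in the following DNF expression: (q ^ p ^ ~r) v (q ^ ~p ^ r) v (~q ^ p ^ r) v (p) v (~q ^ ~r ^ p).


A DNF formula is a disjunction of terms (conjunctions).
Terms are separated by v.
Counting the disjuncts: 5 terms.

5


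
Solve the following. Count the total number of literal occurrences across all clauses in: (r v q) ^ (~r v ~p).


Counting literals in each clause:
Clause 1: 2 literal(s)
Clause 2: 2 literal(s)
Total = 4

4


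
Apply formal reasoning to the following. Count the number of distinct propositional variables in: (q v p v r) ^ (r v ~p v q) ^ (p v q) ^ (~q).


Identify each variable that appears in the formula.
Variables found: p, q, r
Count = 3

3


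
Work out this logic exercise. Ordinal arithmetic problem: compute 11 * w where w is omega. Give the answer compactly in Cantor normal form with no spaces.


Compute 11 * w.
Ordinal * is associative and left-distributive over +, but NOT commutative; for finite n>1, n*w = w but w*n stays w*n.
For finite n>0, n * w = sup{n*k : k<w} = w. So 11 * w = w.
Result = w

w


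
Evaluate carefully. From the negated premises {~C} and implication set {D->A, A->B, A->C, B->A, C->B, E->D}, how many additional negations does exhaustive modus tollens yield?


Initial negated facts: {~C}
Apply modus tollens to closure:
  ~C and A->C  =>  ~A
  ~A and B->A  =>  ~B
  ~A and D->A  =>  ~D
  ~D and E->D  =>  ~E
Final negated: {~A, ~B, ~C, ~D, ~E}
New negations: {~A, ~B, ~D, ~E}
Count = 4

4


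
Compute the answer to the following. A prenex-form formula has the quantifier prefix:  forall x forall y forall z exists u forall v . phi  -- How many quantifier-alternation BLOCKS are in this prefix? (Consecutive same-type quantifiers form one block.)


Quantifier-type sequence: A A A E A  (A=forall, E=exists)
Group into maximal same-type runs:
  Ax3 | Ex1 | Ax1
Number of blocks = 3

3


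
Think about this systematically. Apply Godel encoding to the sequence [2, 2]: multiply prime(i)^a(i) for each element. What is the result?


Encode each element as an exponent of the corresponding prime:
  2^2 = 4
  3^2 = 9
Product = 4 * 9 = 36

36


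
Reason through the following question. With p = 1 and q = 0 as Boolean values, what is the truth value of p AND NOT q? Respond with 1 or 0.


p = 1, q = 0
Operation: p AND NOT q
Evaluate: 1 AND NOT 0 = 1

1


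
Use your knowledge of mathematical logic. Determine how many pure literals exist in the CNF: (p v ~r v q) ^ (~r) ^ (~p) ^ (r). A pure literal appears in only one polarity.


Check each variable for pure literal status:
p: mixed (not pure)
q: pure positive
r: mixed (not pure)
Pure literal count = 1

1


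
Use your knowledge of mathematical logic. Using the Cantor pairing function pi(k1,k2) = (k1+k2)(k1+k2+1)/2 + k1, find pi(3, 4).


k1 + k2 = 7
(k1+k2)(k1+k2+1)/2 = 7 * 8 / 2 = 28
pi = 28 + 3 = 31

31


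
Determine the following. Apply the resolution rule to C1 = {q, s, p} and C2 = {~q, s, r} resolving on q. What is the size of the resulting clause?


Remove q from C1 and ~q from C2.
C1 remainder: {s, p}
C2 remainder: {s, r}
Union (resolvent): {p, r, s}
Resolvent has 3 literal(s).

3


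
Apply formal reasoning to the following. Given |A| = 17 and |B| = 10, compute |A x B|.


The Cartesian product A x B contains all ordered pairs (a, b).
|A x B| = |A| * |B| = 17 * 10 = 170

170


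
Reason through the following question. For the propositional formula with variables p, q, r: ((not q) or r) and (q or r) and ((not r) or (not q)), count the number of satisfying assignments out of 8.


Evaluate all 8 assignments for p, q, r:
p=0, q=0, r=0: 0
p=0, q=0, r=1: 1
p=0, q=1, r=0: 0
p=0, q=1, r=1: 0
p=1, q=0, r=0: 0
p=1, q=0, r=1: 1
p=1, q=1, r=0: 0
p=1, q=1, r=1: 0
Satisfying count = 2

2


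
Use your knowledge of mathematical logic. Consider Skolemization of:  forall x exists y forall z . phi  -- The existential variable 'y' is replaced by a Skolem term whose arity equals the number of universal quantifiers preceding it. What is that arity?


Quantifier prefix: forall x exists y forall z
'y' is existentially quantified at position 2.
Universal variables preceding it: x
Skolem function arity = 1

1


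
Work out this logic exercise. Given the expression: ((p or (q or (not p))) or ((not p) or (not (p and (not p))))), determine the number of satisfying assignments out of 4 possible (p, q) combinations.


Check all 4 assignments:
p=0, q=0: 1
p=0, q=1: 1
p=1, q=0: 1
p=1, q=1: 1
Count of True = 4

4


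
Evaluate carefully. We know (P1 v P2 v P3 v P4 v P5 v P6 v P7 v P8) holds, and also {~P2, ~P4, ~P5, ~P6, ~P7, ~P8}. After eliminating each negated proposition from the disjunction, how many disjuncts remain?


Original disjuncts (8): P1, P2, P3, P4, P5, P6, P7, P8
Negated (eliminate): ~P2, ~P4, ~P5, ~P6, ~P7, ~P8
Remaining disjuncts: P1, P3
Count = 8 - 6 = 2

2


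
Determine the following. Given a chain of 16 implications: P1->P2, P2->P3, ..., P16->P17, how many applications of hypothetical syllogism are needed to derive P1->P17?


With 16 implications in a chain connecting 17 propositions:
P1->P2, P2->P3, ..., P16->P17
Steps needed = (number of implications) - 1 = 16 - 1 = 15

15


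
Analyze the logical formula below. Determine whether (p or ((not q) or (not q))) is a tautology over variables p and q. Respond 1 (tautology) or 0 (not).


Check all 4 assignments:
p=0, q=0: 1
p=0, q=1: 0
p=1, q=0: 1
p=1, q=1: 1
Satisfying count = 3/4.
Tautology iff count = 4: no.

0


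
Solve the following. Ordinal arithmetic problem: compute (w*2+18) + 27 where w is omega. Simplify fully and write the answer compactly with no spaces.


Compute (w*2+18) + 27.
Ordinal + is associative but NOT commutative; for finite n>0, n + w = w but w + n stays w+n.
By associativity: (w*2+18) + 27 = w*2 + (18+27) = w*2+45.
Result = w*2+45

w*2+45


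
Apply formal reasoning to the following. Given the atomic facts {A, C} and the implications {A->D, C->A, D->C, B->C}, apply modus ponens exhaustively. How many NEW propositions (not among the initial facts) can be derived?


Initial facts: {A, C}
Apply modus ponens to closure:
  A and A->D  =>  D
Final known: {A, C, D}
New propositions: {D}
Count = 1

1


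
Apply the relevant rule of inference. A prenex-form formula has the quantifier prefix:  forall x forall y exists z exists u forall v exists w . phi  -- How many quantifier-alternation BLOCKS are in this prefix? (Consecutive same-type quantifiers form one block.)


Quantifier-type sequence: A A E E A E  (A=forall, E=exists)
Group into maximal same-type runs:
  Ax2 | Ex2 | Ax1 | Ex1
Number of blocks = 4

4


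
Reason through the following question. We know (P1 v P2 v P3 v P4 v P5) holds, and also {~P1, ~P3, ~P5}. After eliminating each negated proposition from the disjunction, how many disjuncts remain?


Original disjuncts (5): P1, P2, P3, P4, P5
Negated (eliminate): ~P1, ~P3, ~P5
Remaining disjuncts: P2, P4
Count = 5 - 3 = 2

2


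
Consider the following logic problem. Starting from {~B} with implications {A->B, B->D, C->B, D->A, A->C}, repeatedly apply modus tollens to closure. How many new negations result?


Initial negated facts: {~B}
Apply modus tollens to closure:
  ~B and A->B  =>  ~A
  ~B and C->B  =>  ~C
  ~A and D->A  =>  ~D
Final negated: {~A, ~B, ~C, ~D}
New negations: {~A, ~C, ~D}
Count = 3

3


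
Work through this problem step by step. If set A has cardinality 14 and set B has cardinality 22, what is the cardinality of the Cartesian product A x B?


The Cartesian product A x B contains all ordered pairs (a, b).
|A x B| = |A| * |B| = 14 * 22 = 308

308


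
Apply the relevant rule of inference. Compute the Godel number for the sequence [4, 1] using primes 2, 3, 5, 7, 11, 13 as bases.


Encode each element as an exponent of the corresponding prime:
  2^4 = 16
  3^1 = 3
Product = 16 * 3 = 48

48


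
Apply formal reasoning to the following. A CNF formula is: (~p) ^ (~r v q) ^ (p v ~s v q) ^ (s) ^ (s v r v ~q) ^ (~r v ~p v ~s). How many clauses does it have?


A CNF formula is a conjunction of clauses.
Clauses are separated by ^.
Counting the conjuncts: 6 clauses.

6


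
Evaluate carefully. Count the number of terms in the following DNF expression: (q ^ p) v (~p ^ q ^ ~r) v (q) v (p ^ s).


A DNF formula is a disjunction of terms (conjunctions).
Terms are separated by v.
Counting the disjuncts: 4 terms.

4


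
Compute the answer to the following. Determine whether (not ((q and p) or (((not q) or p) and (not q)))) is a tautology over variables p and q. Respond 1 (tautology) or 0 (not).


Check all 4 assignments:
p=0, q=0: 0
p=0, q=1: 1
p=1, q=0: 0
p=1, q=1: 0
Satisfying count = 1/4.
Tautology iff count = 4: no.

0


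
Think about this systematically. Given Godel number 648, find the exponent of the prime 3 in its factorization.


Factorize 648 by dividing by 3 repeatedly.
Division steps: 3 divides 648 exactly 4 time(s).
Exponent of 3 = 4

4


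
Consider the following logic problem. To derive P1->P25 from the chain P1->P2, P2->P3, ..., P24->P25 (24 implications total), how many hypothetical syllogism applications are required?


With 24 implications in a chain connecting 25 propositions:
P1->P2, P2->P3, ..., P24->P25
Steps needed = (number of implications) - 1 = 24 - 1 = 23

23


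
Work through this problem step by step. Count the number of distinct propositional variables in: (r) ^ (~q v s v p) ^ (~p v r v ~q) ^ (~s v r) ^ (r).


Identify each variable that appears in the formula.
Variables found: p, q, r, s
Count = 4

4


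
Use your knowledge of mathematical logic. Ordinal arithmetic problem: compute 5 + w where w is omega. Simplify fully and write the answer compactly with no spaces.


Compute 5 + w.
Ordinal + is associative but NOT commutative; for finite n>0, n + w = w but w + n stays w+n.
Any finite left addend is absorbed by w on the right: 5 + w = w.
Result = w

w


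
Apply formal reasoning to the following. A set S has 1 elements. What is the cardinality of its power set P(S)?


The power set of a set with n elements has 2^n elements.
|P(S)| = 2^1 = 2

2


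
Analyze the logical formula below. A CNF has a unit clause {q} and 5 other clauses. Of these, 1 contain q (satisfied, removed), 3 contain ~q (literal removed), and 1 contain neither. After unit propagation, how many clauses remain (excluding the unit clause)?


Satisfied (removed): 1
Shortened (remain): 3
Unchanged (remain): 1
Remaining = 3 + 1 = 4

4


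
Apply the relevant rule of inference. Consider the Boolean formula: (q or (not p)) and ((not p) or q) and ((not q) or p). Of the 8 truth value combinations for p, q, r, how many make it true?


Evaluate all 8 assignments for p, q, r:
p=0, q=0, r=0: 1
p=0, q=0, r=1: 1
p=0, q=1, r=0: 0
p=0, q=1, r=1: 0
p=1, q=0, r=0: 0
p=1, q=0, r=1: 0
p=1, q=1, r=0: 1
p=1, q=1, r=1: 1
Satisfying count = 4

4


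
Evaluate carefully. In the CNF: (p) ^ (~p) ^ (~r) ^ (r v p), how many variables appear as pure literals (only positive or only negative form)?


Check each variable for pure literal status:
p: mixed (not pure)
q: absent (not pure)
r: mixed (not pure)
Pure literal count = 0

0


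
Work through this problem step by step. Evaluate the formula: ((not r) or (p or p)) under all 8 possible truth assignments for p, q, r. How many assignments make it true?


Check all 8 assignments:
p=0, q=0, r=0: 1
p=0, q=0, r=1: 0
p=0, q=1, r=0: 1
p=0, q=1, r=1: 0
p=1, q=0, r=0: 1
p=1, q=0, r=1: 1
p=1, q=1, r=0: 1
p=1, q=1, r=1: 1
Count of True = 6

6


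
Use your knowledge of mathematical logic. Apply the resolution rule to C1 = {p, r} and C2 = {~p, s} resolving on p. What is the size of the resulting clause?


Remove p from C1 and ~p from C2.
C1 remainder: {r}
C2 remainder: {s}
Union (resolvent): {r, s}
Resolvent has 2 literal(s).

2


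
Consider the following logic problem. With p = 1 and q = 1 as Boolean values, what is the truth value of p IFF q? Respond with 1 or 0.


p = 1, q = 1
Operation: p IFF q
Evaluate: 1 IFF 1 = 1

1


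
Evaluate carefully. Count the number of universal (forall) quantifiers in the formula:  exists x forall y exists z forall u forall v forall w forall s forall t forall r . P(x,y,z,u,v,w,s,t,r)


Quantifier prefix: exists x forall y exists z forall u forall v forall w forall s forall t forall r
Mark each quantifier type:
  E U E U U U U U U
Universal count = 7, Existential count = 2
Asked for universal (forall) quantifiers: 7

7


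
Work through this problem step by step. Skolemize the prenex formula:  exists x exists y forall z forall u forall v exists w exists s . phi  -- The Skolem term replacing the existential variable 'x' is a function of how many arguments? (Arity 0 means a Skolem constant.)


Quantifier prefix: exists x exists y forall z forall u forall v exists w exists s
'x' is existentially quantified at position 1.
No universal quantifiers precede it.
Skolem function arity = 0 (a Skolem constant)

0


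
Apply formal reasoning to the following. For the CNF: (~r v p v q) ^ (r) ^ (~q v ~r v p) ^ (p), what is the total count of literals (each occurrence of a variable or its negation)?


Counting literals in each clause:
Clause 1: 3 literal(s)
Clause 2: 1 literal(s)
Clause 3: 3 literal(s)
Clause 4: 1 literal(s)
Total = 8

8


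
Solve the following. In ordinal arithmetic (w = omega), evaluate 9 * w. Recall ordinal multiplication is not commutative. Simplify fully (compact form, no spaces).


Compute 9 * w.
Ordinal * is associative and left-distributive over +, but NOT commutative; for finite n>1, n*w = w but w*n stays w*n.
For finite n>0, n * w = sup{n*k : k<w} = w. So 9 * w = w.
Result = w

w


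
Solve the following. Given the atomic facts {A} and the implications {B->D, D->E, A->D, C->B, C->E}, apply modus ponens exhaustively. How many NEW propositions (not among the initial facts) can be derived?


Initial facts: {A}
Apply modus ponens to closure:
  A and A->D  =>  D
  D and D->E  =>  E
Final known: {A, D, E}
New propositions: {D, E}
Count = 2

2


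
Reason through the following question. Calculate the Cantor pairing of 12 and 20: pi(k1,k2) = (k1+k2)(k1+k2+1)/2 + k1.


k1 + k2 = 32
(k1+k2)(k1+k2+1)/2 = 32 * 33 / 2 = 528
pi = 528 + 12 = 540

540


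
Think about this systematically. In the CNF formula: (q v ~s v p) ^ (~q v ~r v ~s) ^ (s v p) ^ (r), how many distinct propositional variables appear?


Identify each variable that appears in the formula.
Variables found: p, q, r, s
Count = 4

4
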